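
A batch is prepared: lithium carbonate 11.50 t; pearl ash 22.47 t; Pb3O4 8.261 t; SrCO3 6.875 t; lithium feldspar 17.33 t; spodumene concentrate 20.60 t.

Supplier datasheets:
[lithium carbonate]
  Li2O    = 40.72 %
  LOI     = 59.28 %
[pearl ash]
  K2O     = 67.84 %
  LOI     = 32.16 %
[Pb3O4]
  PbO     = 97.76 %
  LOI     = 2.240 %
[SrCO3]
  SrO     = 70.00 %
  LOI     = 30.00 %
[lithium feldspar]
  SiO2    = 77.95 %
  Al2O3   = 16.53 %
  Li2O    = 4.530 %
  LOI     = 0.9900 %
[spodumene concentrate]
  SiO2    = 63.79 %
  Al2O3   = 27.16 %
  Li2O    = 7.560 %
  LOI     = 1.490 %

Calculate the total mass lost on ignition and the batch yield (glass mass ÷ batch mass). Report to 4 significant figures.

The working math keeps full precision at each step. The intermediate values are displayed (rounded to four significant digits) on the page; a single rounding yields each reported figure; derived quantities are carried at full precision (the yield, six oxide percentages, ignition loss, totals, net glass mass) using the weight values per 70.27 t of glass as written in the question or the answer.
LOI of each material in turn:
  lithium carbonate: 11.50 × 0.5928 = 6.817 t
  pearl ash: 22.47 × 0.3216 = 7.226 t
  Pb3O4: 8.261 × 0.02240 = 0.1850 t
  SrCO3: 6.875 × 0.3000 = 2.062 t
  lithium feldspar: 17.33 × 0.009900 = 0.1716 t
  spodumene concentrate: 20.60 × 0.01490 = 0.3069 t
Total LOI = 16.77 t
Glass = batch − LOI = 87.04 − 16.77 = 70.27 t

LOI loss = 16.77 t; glass = 70.27 t; yield = 80.73%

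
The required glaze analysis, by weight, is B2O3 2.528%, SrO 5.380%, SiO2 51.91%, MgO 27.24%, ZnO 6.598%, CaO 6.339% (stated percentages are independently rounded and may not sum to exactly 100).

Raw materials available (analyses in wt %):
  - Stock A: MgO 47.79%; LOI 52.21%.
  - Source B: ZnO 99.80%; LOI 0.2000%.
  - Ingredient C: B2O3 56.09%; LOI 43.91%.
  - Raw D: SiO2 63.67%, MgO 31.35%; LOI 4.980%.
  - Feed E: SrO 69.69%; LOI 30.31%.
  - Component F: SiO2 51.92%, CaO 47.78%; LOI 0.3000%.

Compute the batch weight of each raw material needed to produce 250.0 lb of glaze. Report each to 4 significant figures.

The whole derivation carries full float precision throughout — values along the way are printed rounded off to 4 significant figures at each printed step. A single rounding produces every reported result; the derived quantities are carried at exact precision (yield, the six compositions, glass mass, totals, ignition loss) using the weight values for 250.0 lb of glass exactly as printed in problem or answer.
The oxide mass targets at 250.0 lb glaze:
  B2O3: 2.528% × 250.0 = 6.320 lb
  SrO: 5.380% × 250.0 = 13.45 lb
  SiO2: 51.91% × 250.0 = 129.8 lb
  MgO: 27.24% × 250.0 = 68.10 lb
  ZnO: 6.598% × 250.0 = 16.50 lb
  CaO: 6.339% × 250.0 = 15.85 lb
A balance pass over the oxides, on the weights just shown, per the basis as stated (target by target, the sums agree up to rounding of the answer):
  B2O3: 11.27·0.5609 = 6.321 lb (target 6.320 lb)
  SrO: 19.30·0.6969 = 13.45 lb (target 13.45 lb)
  SiO2: 176.8·0.6367 + 33.17·0.5192 = 129.8 lb (target 129.8 lb)
  MgO: 26.53·0.4779 + 176.8·0.3135 = 68.11 lb (target 68.10 lb)
  ZnO: 16.53·0.9980 = 16.50 lb (target 16.50 lb)
  CaO: 33.17·0.4778 = 15.85 lb (target 15.85 lb)
Glass-mass sanity pass: the batch minus its LOI: 250.0 lb (targets for the oxides total 250.0 lb; with the basis standing at 250.0 lb — gaps are rounding artifacts).
Whole-batch sum: Σ batch = 283.6 lb; the LOI term Σ batch·LOI equals 33.59 lb; yield: glass divided by total = 88.16%.

Batch per 250.0 lb glaze:
  Stock A: 26.53 lb
  Source B: 16.53 lb
  Ingredient C: 11.27 lb
  Raw D: 176.8 lb
  Feed E: 19.30 lb
  Component F: 33.17 lb
Total batch = 283.6 lb; LOI loss = 33.59 lb; yield = 88.16%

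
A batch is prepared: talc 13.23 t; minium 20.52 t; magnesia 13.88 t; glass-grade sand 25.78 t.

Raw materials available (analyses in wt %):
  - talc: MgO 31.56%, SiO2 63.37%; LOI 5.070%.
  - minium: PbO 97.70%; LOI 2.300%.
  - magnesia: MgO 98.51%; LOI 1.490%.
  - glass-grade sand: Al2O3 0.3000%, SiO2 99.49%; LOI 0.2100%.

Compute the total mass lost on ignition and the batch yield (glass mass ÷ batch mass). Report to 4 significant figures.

In-progress results are printed with 4-significant-figure rounding at each printed step. Every computation runs at full float precision in every operation — a single rounding finalizes every reported figure — all derived quantities are recomputed starting from the weights on 72.01 t of glass at full precision (ignition loss, yield, net glass mass, the totals, the four compositions) as set out in question or answer.
Loss on ignition, line by line:
  talc: 13.23 × 0.05070 = 0.6708 t
  minium: 20.52 × 0.02300 = 0.4720 t
  magnesia: 13.88 × 0.01490 = 0.2068 t
  glass-grade sand: 25.78 × 0.002100 = 0.05414 t
Total LOI = 1.404 t
Glass = batch − LOI = 73.41 − 1.404 = 72.01 t

LOI loss = 1.404 t; glass = 72.01 t; yield = 98.09%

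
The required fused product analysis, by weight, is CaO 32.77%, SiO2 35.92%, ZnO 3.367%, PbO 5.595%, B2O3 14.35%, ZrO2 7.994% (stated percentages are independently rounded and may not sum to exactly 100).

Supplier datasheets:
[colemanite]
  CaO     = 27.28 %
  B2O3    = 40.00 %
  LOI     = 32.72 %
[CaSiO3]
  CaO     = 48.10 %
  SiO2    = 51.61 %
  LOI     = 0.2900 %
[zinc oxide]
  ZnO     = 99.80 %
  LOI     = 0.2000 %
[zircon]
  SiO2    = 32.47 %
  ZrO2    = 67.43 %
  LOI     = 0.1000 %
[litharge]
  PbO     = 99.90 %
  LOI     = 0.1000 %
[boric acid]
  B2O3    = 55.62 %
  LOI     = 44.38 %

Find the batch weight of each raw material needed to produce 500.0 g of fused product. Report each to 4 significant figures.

Batch per 500.0 g fused product:
  colemanite: 52.80 g
  CaSiO3: 310.7 g
  zinc oxide: 16.87 g
  zircon: 59.28 g
  litharge: 28.00 g
  boric acid: 91.03 g
Total batch = 558.7 g; LOI loss = 58.70 g; yield = 89.49%

Mid-chain values are displayed rounded off to 4 significant digits across the worked steps — all arithmetic holds full precision in every operation; every reported result takes a single rounding. All derived quantities, which include the totals, net glass mass, the six compositions, LOI, yield, are re-derived at full precision, as given in the problem or the answer, using the weight values per 500.0 g of glass.
Oxide mass targets, per 500.0 g fused product:
  CaO: 32.77% × 500.0 = 163.8 g
  SiO2: 35.92% × 500.0 = 179.6 g
  ZnO: 3.367% × 500.0 = 16.84 g
  PbO: 5.595% × 500.0 = 27.98 g
  B2O3: 14.35% × 500.0 = 71.75 g
  ZrO2: 7.994% × 500.0 = 39.97 g
Checking each oxide sum given the weights on record, for the quoted basis mass (sums match the target masses within answer rounding):
  CaO: 52.80·0.2728 + 310.7·0.4810 = 163.9 g (target 163.8 g)
  SiO2: 310.7·0.5161 + 59.28·0.3247 = 179.6 g (target 179.6 g)
  ZnO: 16.87·0.9980 = 16.84 g (target 16.84 g)
  PbO: 28.00·0.9990 = 27.97 g (target 27.98 g)
  B2O3: 52.80·0.4000 + 91.03·0.5562 = 71.75 g (target 71.75 g)
  ZrO2: 59.28·0.6743 = 39.97 g (target 39.97 g)
Glass-mass bookkeeping: total charge less LOI = 500.0 g (the targets, summed, come to 500.0 g; stated basis 500.0 g — deltas are rounding alone).
Batch total: Σ batch = 558.7 g; loss to ignition Σ batch·LOI = 58.70 g; yield = glass ÷ total batch = 89.49%.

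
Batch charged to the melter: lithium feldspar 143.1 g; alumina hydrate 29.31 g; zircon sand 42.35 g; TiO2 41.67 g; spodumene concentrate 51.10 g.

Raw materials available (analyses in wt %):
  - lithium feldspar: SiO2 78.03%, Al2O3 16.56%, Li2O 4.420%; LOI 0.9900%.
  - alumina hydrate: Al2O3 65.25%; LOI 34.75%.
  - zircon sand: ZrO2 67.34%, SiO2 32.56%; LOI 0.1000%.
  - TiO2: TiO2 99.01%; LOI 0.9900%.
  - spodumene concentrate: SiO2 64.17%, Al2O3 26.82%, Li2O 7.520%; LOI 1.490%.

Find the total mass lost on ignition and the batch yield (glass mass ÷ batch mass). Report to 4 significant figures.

The working math holds full float precision from start to finish — working values are printed (rounded to four significant figures) within the worked lines; every reported number carries a single rounding; all derived quantities (totals, glass mass, yield, five oxide percentages, LOI) are computed in full precision starting from the weights at 294.7 g of glass as given in the problem or the answer.
LOI of each material in turn:
  lithium feldspar: 143.1 × 0.009900 = 1.417 g
  alumina hydrate: 29.31 × 0.3475 = 10.19 g
  zircon sand: 42.35 × 0.001000 = 0.04235 g
  TiO2: 41.67 × 0.009900 = 0.4125 g
  spodumene concentrate: 51.10 × 0.01490 = 0.7614 g
Total LOI = 12.82 g
Glass = batch − LOI = 307.5 − 12.82 = 294.7 g

LOI loss = 12.82 g; glass = 294.7 g; yield = 95.83%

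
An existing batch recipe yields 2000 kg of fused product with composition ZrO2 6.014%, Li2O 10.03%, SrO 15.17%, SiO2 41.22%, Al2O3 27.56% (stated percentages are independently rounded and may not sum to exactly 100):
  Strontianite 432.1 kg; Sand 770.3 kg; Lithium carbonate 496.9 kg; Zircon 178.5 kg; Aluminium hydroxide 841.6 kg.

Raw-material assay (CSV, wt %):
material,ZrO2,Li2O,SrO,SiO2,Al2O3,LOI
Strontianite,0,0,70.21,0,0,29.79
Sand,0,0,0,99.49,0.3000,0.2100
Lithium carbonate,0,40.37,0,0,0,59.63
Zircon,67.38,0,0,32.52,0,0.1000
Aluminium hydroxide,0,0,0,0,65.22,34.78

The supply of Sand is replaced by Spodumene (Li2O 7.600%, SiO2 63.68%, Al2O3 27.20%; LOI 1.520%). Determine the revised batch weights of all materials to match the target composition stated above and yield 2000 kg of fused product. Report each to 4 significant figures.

Revised batch per 2000 kg fused product:
  Strontianite: 432.1 kg
  Spodumene: 1203 kg
  Lithium carbonate: 270.3 kg
  Zircon: 178.5 kg
  Aluminium hydroxide: 343.2 kg
Total batch = 2427 kg; LOI loss = 427.7 kg

All internal work maintains full float precision at each step. Working values are printed with 4-significant-digit rounding between the steps; each reported value undergoes a single rounding. All derived quantities, which include the five compositions, glass mass, the totals, the yield, ignition loss, are re-derived in full float precision, precisely as stated by problem or answer, from the batch weights for 2000 kg of glass.
Oxide-by-oxide targets in 2000 kg fused product:
  ZrO2: 6.014% × 2000 = 120.3 kg
  Li2O: 10.03% × 2000 = 200.6 kg
  SrO: 15.17% × 2000 = 303.4 kg
  SiO2: 41.22% × 2000 = 824.4 kg
  Al2O3: 27.56% × 2000 = 551.2 kg
Per-oxide balance check on the weights just shown, under the basis named above (each sum matches its target mass inside rounding margins):
  ZrO2: 178.5·0.6738 = 120.3 kg (target 120.3 kg)
  Li2O: 1203·0.07600 + 270.3·0.4037 = 200.5 kg (target 200.6 kg)
  SrO: 432.1·0.7021 = 303.4 kg (target 303.4 kg)
  SiO2: 1203·0.6368 + 178.5·0.3252 = 824.1 kg (target 824.4 kg)
  Al2O3: 1203·0.2720 + 343.2·0.6522 = 551.1 kg (target 551.2 kg)
Glass-mass sanity pass: batch Σ − ignition loss = 1999 kg (the Σ of target masses is 2000 kg; basis as stated: 2000 kg — a pure rounding effect).
Whole-batch sum: Σ batch = 2427 kg; loss to ignition Σ batch·LOI = 427.7 kg; yield, glass over the total, = 82.38%.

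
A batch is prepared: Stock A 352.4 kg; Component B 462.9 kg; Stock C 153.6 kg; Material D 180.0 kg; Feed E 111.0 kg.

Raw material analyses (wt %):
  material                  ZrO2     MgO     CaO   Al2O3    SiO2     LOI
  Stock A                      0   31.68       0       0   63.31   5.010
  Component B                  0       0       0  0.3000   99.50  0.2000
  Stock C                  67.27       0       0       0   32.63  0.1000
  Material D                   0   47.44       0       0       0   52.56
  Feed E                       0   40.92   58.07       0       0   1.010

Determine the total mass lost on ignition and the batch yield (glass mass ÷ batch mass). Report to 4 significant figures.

LOI loss = 114.5 kg; glass = 1145 kg; yield = 90.91%

The intermediate values are displayed rounded off to 4 significant figures in the printout — each numeric step holds full precision all the way through. A single rounding finalizes every reported figure; the derived quantities are recomputed at full float precision (the totals, ignition loss, yield, glass mass, five oxide percentages) from the weighed amounts for 1145 kg of glass as written in the question or the answer.
Ignition loss by material:
  Stock A: 352.4 × 0.05010 = 17.66 kg
  Component B: 462.9 × 0.002000 = 0.9258 kg
  Stock C: 153.6 × 0.001000 = 0.1536 kg
  Material D: 180.0 × 0.5256 = 94.61 kg
  Feed E: 111.0 × 0.01010 = 1.121 kg
Total LOI = 114.5 kg
Glass = batch − LOI = 1260 − 114.5 = 1145 kg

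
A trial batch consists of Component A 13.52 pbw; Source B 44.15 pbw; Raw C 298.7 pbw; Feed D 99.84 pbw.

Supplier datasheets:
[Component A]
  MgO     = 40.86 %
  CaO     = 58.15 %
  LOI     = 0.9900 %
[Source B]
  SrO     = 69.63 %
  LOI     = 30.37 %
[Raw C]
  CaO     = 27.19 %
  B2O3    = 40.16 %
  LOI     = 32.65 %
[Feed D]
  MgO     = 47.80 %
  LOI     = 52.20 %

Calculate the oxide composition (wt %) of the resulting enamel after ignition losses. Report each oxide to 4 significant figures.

Glass mass = 293.0 pbw (batch 456.2 − LOI 163.2).
Composition: MgO 18.17%, SrO 10.49%, CaO 30.40%, B2O3 40.94%

Values along the way appear, rounded to 4 significant digits, alongside each step; the whole derivation carries full float precision at all times. Each reported value undergoes a single rounding. The derived quantities (four oxide percentages, totals, the yield, LOI, net glass mass) are rebuilt using the weight values at 293.0 pbw of glass at full precision, exactly as printed in the problem or answer text.
Oxide masses out of the charge:
  MgO: 13.52·0.4086 + 99.84·0.4780 = 53.25 pbw
  SrO: 44.15·0.6963 = 30.74 pbw
  CaO: 13.52·0.5815 + 298.7·0.2719 = 89.08 pbw
  B2O3: 298.7·0.4016 = 120.0 pbw
LOI: 13.52·0.009900 + 44.15·0.3037 + 298.7·0.3265 + 99.84·0.5220 = 163.2 pbw
Net of LOI, the glass mass = 456.2 − 163.2 = 293.0 pbw (equal to the oxide-mass sum)
percent share: oxide ÷ glass, ×100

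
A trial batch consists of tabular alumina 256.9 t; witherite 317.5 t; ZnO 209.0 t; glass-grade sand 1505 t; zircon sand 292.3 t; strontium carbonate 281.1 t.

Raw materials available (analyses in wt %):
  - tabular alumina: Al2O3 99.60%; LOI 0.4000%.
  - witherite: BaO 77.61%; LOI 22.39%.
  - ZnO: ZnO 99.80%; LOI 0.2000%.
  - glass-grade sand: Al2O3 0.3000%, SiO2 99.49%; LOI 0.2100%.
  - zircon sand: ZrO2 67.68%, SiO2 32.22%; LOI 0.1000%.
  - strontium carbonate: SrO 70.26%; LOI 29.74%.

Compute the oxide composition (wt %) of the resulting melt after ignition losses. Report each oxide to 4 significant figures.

Each numeric step carries full float precision through the solve; intermediates appear rounded to 4 significant figures at each printed step — a single rounding produces each reported number — all derived quantities, which include LOI, net glass mass, the totals, the yield, six oxide percentages, are computed in full precision, exactly as shown in the question or the answer, from the batch weights per 2702 t of glass.
Oxide-by-oxide delivered mass:
  Al2O3: 256.9·0.9960 + 1505·0.003000 = 260.4 t
  BaO: 317.5·0.7761 = 246.4 t
  ZrO2: 292.3·0.6768 = 197.8 t
  ZnO: 209.0·0.9980 = 208.6 t
  SrO: 281.1·0.7026 = 197.5 t
  SiO2: 1505·0.9949 + 292.3·0.3222 = 1592 t
LOI: 256.9·0.004000 + 317.5·0.2239 + 209.0·0.002000 + 1505·0.002100 + 292.3·0.001000 + 281.1·0.2974 = 159.6 t
Net of LOI, the glass mass = 2862 − 159.6 = 2702 t (consistent with Σ oxide mass)
each wt % is 100 × oxide ÷ glass

Glass mass = 2702 t (batch 2862 − LOI 159.6).
Composition: Al2O3 9.636%, BaO 9.119%, ZrO2 7.321%, ZnO 7.719%, SrO 7.309%, SiO2 58.90%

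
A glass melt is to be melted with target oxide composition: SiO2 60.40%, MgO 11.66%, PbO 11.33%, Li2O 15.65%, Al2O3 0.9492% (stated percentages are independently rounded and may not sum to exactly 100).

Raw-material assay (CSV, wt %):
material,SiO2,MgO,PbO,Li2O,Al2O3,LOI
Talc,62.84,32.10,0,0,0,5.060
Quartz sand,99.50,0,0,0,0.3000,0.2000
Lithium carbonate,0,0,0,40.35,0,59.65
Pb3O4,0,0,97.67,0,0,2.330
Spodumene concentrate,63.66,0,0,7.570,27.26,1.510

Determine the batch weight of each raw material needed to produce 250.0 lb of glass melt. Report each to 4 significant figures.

Each numeric step runs at full precision at every stage. Values along the way are printed rounded to 4 significant figures in the working; every reported number undergoes a single rounding; the derived quantities, including ignition loss, the yield, the five compositions, totals, glass mass, are rebuilt from the weighed amounts for 250.0 lb of glass at full precision precisely as stated by question or answer.
Oxide mass targets, per 250.0 lb glass melt:
  SiO2: 60.40% × 250.0 = 151.0 lb
  MgO: 11.66% × 250.0 = 29.15 lb
  PbO: 11.33% × 250.0 = 28.32 lb
  Li2O: 15.65% × 250.0 = 39.12 lb
  Al2O3: 0.9492% × 250.0 = 2.373 lb
Oxide-by-oxide audit applying the batch weights above, on the stated basis (delivered sums recover each target modulo rounding of the values):
  SiO2: 90.81·0.6284 + 89.47·0.9950 + 7.720·0.6366 = 151.0 lb (target 151.0 lb)
  MgO: 90.81·0.3210 = 29.15 lb (target 29.15 lb)
  PbO: 29.00·0.9767 = 28.32 lb (target 28.32 lb)
  Li2O: 95.52·0.4035 + 7.720·0.07570 = 39.13 lb (target 39.12 lb)
  Al2O3: 89.47·0.003000 + 7.720·0.2726 = 2.373 lb (target 2.373 lb)
Auditing the glass mass value: total charge less LOI = 250.0 lb (the targets, summed, come to 250.0 lb; with the basis standing at 250.0 lb — differing by rounding only).
Total batch = Σ batch = 312.5 lb; loss to ignition Σ batch·LOI = 62.54 lb; yield: glass divided by total = 79.99%.

Batch per 250.0 lb glass melt:
  Talc: 90.81 lb
  Quartz sand: 89.47 lb
  Lithium carbonate: 95.52 lb
  Pb3O4: 29.00 lb
  Spodumene concentrate: 7.720 lb
Total batch = 312.5 lb; LOI loss = 62.54 lb; yield = 79.99%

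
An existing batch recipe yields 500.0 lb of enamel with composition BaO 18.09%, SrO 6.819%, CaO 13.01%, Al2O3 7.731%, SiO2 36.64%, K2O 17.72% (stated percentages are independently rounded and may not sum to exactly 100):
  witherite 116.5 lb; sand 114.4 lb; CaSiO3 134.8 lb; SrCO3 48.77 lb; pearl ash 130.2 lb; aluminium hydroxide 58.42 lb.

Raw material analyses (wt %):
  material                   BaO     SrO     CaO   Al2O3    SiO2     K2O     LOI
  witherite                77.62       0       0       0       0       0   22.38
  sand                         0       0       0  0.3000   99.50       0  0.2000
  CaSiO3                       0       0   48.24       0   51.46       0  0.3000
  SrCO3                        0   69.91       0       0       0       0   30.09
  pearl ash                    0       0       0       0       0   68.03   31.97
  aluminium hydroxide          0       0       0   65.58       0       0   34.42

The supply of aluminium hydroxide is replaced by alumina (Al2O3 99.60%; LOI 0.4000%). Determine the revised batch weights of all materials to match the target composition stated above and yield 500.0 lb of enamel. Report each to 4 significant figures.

Each numeric step runs at full float precision all the way through; working values are shown, with 4-significant-digit rounding, in the working; exactly one rounding is applied to every reported value — derived quantities (ignition loss, six oxide percentages, totals, net glass mass, the yield) are recomputed in full float precision starting from the weights per 500.0 lb of glass, precisely as stated by the problem or answer text.
Oxide-by-oxide targets in 500.0 lb enamel:
  BaO: 18.09% × 500.0 = 90.45 lb
  SrO: 6.819% × 500.0 = 34.10 lb
  CaO: 13.01% × 500.0 = 65.05 lb
  Al2O3: 7.731% × 500.0 = 38.66 lb
  SiO2: 36.64% × 500.0 = 183.2 lb
  K2O: 17.72% × 500.0 = 88.60 lb
Per-oxide balance check from the weights as reported, for the quoted basis mass (delivered sums recover each target once rounding is allowed for):
  BaO: 116.5·0.7762 = 90.43 lb (target 90.45 lb)
  SrO: 48.77·0.6991 = 34.10 lb (target 34.10 lb)
  CaO: 134.8·0.4824 = 65.03 lb (target 65.05 lb)
  Al2O3: 114.4·0.003000 + 38.47·0.9960 = 38.66 lb (target 38.66 lb)
  SiO2: 114.4·0.9950 + 134.8·0.5146 = 183.2 lb (target 183.2 lb)
  K2O: 130.2·0.6803 = 88.58 lb (target 88.60 lb)
Glass-mass bookkeeping: whole batch net of LOI = 500.0 lb (the Σ of target masses is 500.0 lb; the stated basis being 500.0 lb — deltas are rounding alone).
Batch grand total — Σ batch = 583.1 lb; Σ batch·LOI gives LOI loss = 83.16 lb; glass ÷ batch gives a yield of 85.74%.

Revised batch per 500.0 lb enamel:
  witherite: 116.5 lb
  sand: 114.4 lb
  CaSiO3: 134.8 lb
  SrCO3: 48.77 lb
  pearl ash: 130.2 lb
  alumina: 38.47 lb
Total batch = 583.1 lb; LOI loss = 83.16 lb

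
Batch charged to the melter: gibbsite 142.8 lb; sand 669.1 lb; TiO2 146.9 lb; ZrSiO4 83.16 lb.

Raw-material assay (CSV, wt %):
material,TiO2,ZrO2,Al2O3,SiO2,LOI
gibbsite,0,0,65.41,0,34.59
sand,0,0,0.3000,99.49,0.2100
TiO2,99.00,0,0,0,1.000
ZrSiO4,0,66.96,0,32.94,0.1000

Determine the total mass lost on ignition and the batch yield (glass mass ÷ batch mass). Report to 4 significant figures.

LOI loss = 52.35 lb; glass = 989.6 lb; yield = 94.98%

Exact precision is carried at every stage. Intermediates appear with 4-significant-digit rounding as written; a single rounding produces each reported value — derived quantities are re-derived in full precision (net glass mass, ignition loss, four oxide percentages, totals, yield) using the weight values at 989.6 lb of glass, as set out in the problem or the answer.
LOI of each material in turn:
  gibbsite: 142.8 × 0.3459 = 49.39 lb
  sand: 669.1 × 0.002100 = 1.405 lb
  TiO2: 146.9 × 0.01000 = 1.469 lb
  ZrSiO4: 83.16 × 0.001000 = 0.08316 lb
Total LOI = 52.35 lb
Glass = batch − LOI = 1042 − 52.35 = 989.6 lb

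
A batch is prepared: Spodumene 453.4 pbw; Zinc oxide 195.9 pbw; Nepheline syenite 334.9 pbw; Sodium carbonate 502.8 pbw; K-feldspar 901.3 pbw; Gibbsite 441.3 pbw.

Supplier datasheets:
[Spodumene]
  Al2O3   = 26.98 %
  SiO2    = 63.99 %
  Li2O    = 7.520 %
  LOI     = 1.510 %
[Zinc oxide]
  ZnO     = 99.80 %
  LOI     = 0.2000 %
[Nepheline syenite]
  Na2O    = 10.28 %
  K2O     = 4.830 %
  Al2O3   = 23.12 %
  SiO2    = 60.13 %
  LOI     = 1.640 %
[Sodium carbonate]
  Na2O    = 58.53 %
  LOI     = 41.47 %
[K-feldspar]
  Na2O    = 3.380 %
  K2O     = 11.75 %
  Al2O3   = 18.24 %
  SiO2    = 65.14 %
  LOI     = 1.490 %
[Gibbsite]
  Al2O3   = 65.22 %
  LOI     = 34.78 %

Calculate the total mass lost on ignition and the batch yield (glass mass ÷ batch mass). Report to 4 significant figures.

Rounding to four significant digits governs each in-between result as displayed. The whole derivation runs at exact precision end to end; exactly one rounding is applied to every reported figure — all derived quantities are re-derived from the batch weights per 2441 pbw of glass at exact precision (the yield, the six compositions, the totals, net glass mass, LOI), as quoted within the problem or answer text.
Loss on ignition, line by line:
  Spodumene: 453.4 × 0.01510 = 6.846 pbw
  Zinc oxide: 195.9 × 0.002000 = 0.3918 pbw
  Nepheline syenite: 334.9 × 0.01640 = 5.492 pbw
  Sodium carbonate: 502.8 × 0.4147 = 208.5 pbw
  K-feldspar: 901.3 × 0.01490 = 13.43 pbw
  Gibbsite: 441.3 × 0.3478 = 153.5 pbw
Total LOI = 388.2 pbw
Glass = batch − LOI = 2830 − 388.2 = 2441 pbw

LOI loss = 388.2 pbw; glass = 2441 pbw; yield = 86.28%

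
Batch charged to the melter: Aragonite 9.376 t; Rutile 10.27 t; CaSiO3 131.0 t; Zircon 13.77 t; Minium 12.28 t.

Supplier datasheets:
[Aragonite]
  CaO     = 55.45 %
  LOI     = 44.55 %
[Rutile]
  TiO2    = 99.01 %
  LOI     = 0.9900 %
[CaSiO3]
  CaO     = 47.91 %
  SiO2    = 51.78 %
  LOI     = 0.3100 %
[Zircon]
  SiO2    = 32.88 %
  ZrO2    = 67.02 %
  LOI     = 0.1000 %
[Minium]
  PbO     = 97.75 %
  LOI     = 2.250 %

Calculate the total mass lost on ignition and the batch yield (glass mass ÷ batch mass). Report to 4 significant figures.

Values along the way are displayed (rounded to 4 significant digits) across the worked steps. Exact precision is maintained in all steps; every reported figure is rounded exactly once. All derived quantities, including LOI, the yield, the totals, glass mass, five oxide percentages, are rebuilt using the weight values per 171.7 t of glass in exact precision, as written in the question or the answer.
Per-material ignition loss:
  Aragonite: 9.376 × 0.4455 = 4.177 t
  Rutile: 10.27 × 0.009900 = 0.1017 t
  CaSiO3: 131.0 × 0.003100 = 0.4061 t
  Zircon: 13.77 × 0.001000 = 0.01377 t
  Minium: 12.28 × 0.02250 = 0.2763 t
Total LOI = 4.975 t
Glass = batch − LOI = 176.7 − 4.975 = 171.7 t

LOI loss = 4.975 t; glass = 171.7 t; yield = 97.18%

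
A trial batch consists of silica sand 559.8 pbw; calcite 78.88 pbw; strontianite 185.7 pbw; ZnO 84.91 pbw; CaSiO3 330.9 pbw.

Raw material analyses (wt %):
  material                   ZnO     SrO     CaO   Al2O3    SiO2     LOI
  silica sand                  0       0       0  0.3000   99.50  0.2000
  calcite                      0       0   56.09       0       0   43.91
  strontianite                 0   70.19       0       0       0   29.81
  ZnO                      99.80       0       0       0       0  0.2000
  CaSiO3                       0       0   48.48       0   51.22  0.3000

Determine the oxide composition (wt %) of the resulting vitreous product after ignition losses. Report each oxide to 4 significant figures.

The intermediate values are printed rounded to 4 significant figures across the worked steps; every computation maintains full precision from start to finish; a single rounding finalizes each reported result — the derived quantities, which include the yield, net glass mass, the totals, ignition loss, five oxide percentages, are re-derived at exact precision, exactly as shown in question or answer, starting from the weights on 1148 pbw of glass.
Oxide-by-oxide delivered mass:
  ZnO: 84.91·0.9980 = 84.74 pbw
  SrO: 185.7·0.7019 = 130.3 pbw
  CaO: 78.88·0.5609 + 330.9·0.4848 = 204.7 pbw
  Al2O3: 559.8·0.003000 = 1.679 pbw
  SiO2: 559.8·0.9950 + 330.9·0.5122 = 726.5 pbw
LOI: 559.8·0.002000 + 78.88·0.4391 + 185.7·0.2981 + 84.91·0.002000 + 330.9·0.003000 = 92.28 pbw
batch − LOI leaves glass = 1240 − 92.28 = 1148 pbw (matching Σ of the oxides)
each oxide over glass, ×100, is wt %

Glass mass = 1148 pbw (batch 1240 − LOI 92.28).
Composition: ZnO 7.382%, SrO 11.35%, CaO 17.83%, Al2O3 0.1463%, SiO2 63.29%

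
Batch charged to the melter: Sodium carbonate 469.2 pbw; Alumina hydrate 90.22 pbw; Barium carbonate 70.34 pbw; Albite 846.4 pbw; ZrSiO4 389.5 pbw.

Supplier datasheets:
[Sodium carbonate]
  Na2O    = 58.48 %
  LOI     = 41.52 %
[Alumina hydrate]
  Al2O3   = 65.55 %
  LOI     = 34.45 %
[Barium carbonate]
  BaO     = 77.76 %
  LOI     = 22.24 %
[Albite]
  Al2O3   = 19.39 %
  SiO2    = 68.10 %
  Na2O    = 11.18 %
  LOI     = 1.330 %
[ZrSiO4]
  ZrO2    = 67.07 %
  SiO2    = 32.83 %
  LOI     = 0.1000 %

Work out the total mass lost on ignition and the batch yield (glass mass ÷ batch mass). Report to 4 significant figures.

The working math holds full float precision in all steps; rounding to 4 significant figures extends to every in-between result as displayed — each reported result includes exactly one rounding. The derived quantities, including glass mass, ignition loss, yield, the totals, five oxide percentages, are carried from the weighed amounts for 1612 pbw of glass at exact precision, precisely as stated by the problem or answer text.
Ignition loss by material:
  Sodium carbonate: 469.2 × 0.4152 = 194.8 pbw
  Alumina hydrate: 90.22 × 0.3445 = 31.08 pbw
  Barium carbonate: 70.34 × 0.2224 = 15.64 pbw
  Albite: 846.4 × 0.01330 = 11.26 pbw
  ZrSiO4: 389.5 × 0.001000 = 0.3895 pbw
Total LOI = 253.2 pbw
Glass = batch − LOI = 1866 − 253.2 = 1612 pbw

LOI loss = 253.2 pbw; glass = 1612 pbw; yield = 86.43%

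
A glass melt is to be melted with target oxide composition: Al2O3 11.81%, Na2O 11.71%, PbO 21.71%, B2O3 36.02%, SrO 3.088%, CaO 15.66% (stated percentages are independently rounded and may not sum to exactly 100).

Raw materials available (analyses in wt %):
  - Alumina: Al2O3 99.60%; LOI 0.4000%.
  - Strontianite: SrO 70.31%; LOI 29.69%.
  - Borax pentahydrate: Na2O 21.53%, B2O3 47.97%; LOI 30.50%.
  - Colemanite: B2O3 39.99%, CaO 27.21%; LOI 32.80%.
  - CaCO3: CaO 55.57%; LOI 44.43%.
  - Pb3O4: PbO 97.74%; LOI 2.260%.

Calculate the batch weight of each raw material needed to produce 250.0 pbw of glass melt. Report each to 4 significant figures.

Batch per 250.0 pbw glass melt:
  Alumina: 29.64 pbw
  Strontianite: 10.98 pbw
  Borax pentahydrate: 136.0 pbw
  Colemanite: 62.07 pbw
  CaCO3: 40.06 pbw
  Pb3O4: 55.53 pbw
Total batch = 334.3 pbw; LOI loss = 84.27 pbw; yield = 74.79%

Rounding to four significant figures governs every working value as printed — the working math maintains exact precision throughout — every reported figure is rounded a single time; the derived quantities, which include LOI, totals, the yield, net glass mass, six oxide percentages, are rebuilt at full precision, exactly as printed in the problem or answer text, from the batch weights at 250.0 pbw of glass.
Target masses of each oxide per 250.0 pbw glass melt:
  Al2O3: 11.81% × 250.0 = 29.52 pbw
  Na2O: 11.71% × 250.0 = 29.28 pbw
  PbO: 21.71% × 250.0 = 54.28 pbw
  B2O3: 36.02% × 250.0 = 90.05 pbw
  SrO: 3.088% × 250.0 = 7.720 pbw
  CaO: 15.66% × 250.0 = 39.15 pbw
Verifying the oxide balance with the batch weights as given, against the basis in use (summed amounts equal target values net of answer rounding effects):
  Al2O3: 29.64·0.9960 = 29.52 pbw (target 29.52 pbw)
  Na2O: 136.0·0.2153 = 29.28 pbw (target 29.28 pbw)
  PbO: 55.53·0.9774 = 54.28 pbw (target 54.28 pbw)
  B2O3: 136.0·0.4797 + 62.07·0.3999 = 90.06 pbw (target 90.05 pbw)
  SrO: 10.98·0.7031 = 7.720 pbw (target 7.720 pbw)
  CaO: 62.07·0.2721 + 40.06·0.5557 = 39.15 pbw (target 39.15 pbw)
Glass-mass bookkeeping: total charge less LOI = 250.0 pbw (oxide target masses add up to 250.0 pbw; against the stated basis, 250.0 pbw — rounding explains the deltas).
Batch grand total — Σ batch = 334.3 pbw; Σ batch·LOI gives LOI loss = 84.27 pbw; glass ÷ batch gives a yield of 74.79%.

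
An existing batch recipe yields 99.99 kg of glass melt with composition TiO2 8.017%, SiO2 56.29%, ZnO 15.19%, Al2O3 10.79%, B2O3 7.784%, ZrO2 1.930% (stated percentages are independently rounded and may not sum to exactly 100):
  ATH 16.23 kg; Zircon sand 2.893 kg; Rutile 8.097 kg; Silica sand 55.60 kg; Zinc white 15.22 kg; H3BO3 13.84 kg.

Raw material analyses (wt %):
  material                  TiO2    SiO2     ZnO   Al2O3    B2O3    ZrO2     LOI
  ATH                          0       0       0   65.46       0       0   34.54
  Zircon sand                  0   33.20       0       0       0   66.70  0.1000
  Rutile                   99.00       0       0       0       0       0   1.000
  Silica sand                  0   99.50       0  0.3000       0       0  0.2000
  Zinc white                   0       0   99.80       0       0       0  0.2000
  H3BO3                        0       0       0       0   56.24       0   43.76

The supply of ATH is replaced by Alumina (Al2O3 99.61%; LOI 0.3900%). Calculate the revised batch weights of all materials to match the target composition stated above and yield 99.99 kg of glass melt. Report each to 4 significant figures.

Revised batch per 99.99 kg glass melt:
  Alumina: 10.66 kg
  Zircon sand: 2.893 kg
  Rutile: 8.097 kg
  Silica sand: 55.60 kg
  Zinc white: 15.22 kg
  H3BO3: 13.84 kg
Total batch = 106.3 kg; LOI loss = 6.323 kg

Intermediates are printed rounded to 4 significant digits in the working. The working math carries full float precision from first step to last. Each reported value takes a single rounding — the derived quantities, which include net glass mass, six oxide percentages, totals, ignition loss, the yield, are carried in full precision, exactly as shown in problem or answer, using the weight values at 99.99 kg of glass.
Target masses of each oxide per 99.99 kg glass melt:
  TiO2: 8.017% × 99.99 = 8.016 kg
  SiO2: 56.29% × 99.99 = 56.28 kg
  ZnO: 15.19% × 99.99 = 15.19 kg
  Al2O3: 10.79% × 99.99 = 10.79 kg
  B2O3: 7.784% × 99.99 = 7.783 kg
  ZrO2: 1.930% × 99.99 = 1.930 kg
Oxide-by-oxide audit using the reported weights, for the quoted basis mass (target by target, the sums agree within answer rounding):
  TiO2: 8.097·0.9900 = 8.016 kg (target 8.016 kg)
  SiO2: 2.893·0.3320 + 55.60·0.9950 = 56.28 kg (target 56.28 kg)
  ZnO: 15.22·0.9980 = 15.19 kg (target 15.19 kg)
  Al2O3: 10.66·0.9961 + 55.60·0.003000 = 10.79 kg (target 10.79 kg)
  B2O3: 13.84·0.5624 = 7.784 kg (target 7.783 kg)
  ZrO2: 2.893·0.6670 = 1.930 kg (target 1.930 kg)
Mass balance on the glass: the batch minus its LOI: 99.99 kg (targets for the oxides total 99.99 kg; with the basis standing at 99.99 kg — differing by rounding only).
Total batch = Σ batch = 106.3 kg; LOI loss = Σ batch·LOI = 6.323 kg; glass ÷ batch gives a yield of 94.05%.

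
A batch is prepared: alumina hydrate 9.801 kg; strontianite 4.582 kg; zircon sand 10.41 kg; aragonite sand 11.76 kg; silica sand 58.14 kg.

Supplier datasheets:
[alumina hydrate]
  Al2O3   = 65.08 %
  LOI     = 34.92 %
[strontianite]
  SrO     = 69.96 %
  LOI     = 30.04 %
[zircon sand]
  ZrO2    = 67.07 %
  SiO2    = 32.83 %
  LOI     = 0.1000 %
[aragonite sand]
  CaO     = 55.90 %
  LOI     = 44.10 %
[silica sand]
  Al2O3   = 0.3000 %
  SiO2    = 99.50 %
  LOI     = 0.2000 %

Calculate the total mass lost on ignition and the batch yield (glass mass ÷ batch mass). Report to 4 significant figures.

LOI loss = 10.11 kg; glass = 84.58 kg; yield = 89.32%

All internal work holds exact precision at each step — values along the way are rounded off to 4 significant digits when quoted; each reported value takes a single rounding. All derived quantities are carried from the weighed amounts per 84.58 kg of glass at full float precision (yield, the five compositions, net glass mass, totals, ignition loss), exactly as shown in problem or answer.
Each material's LOI contribution:
  alumina hydrate: 9.801 × 0.3492 = 3.423 kg
  strontianite: 4.582 × 0.3004 = 1.376 kg
  zircon sand: 10.41 × 0.001000 = 0.01041 kg
  aragonite sand: 11.76 × 0.4410 = 5.186 kg
  silica sand: 58.14 × 0.002000 = 0.1163 kg
Total LOI = 10.11 kg
Glass = batch − LOI = 94.69 − 10.11 = 84.58 kg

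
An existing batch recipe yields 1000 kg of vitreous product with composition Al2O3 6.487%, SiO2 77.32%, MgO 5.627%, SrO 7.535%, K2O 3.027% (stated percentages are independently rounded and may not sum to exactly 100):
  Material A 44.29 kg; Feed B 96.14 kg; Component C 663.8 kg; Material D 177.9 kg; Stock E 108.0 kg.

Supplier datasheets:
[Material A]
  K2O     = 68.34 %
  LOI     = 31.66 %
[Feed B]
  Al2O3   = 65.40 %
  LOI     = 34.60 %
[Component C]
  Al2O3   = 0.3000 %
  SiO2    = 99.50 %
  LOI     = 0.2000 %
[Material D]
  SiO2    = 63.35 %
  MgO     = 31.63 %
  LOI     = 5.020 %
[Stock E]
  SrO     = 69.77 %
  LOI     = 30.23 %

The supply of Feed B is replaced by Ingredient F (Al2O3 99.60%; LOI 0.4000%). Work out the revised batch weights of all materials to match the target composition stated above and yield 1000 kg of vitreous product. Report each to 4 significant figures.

Revised batch per 1000 kg vitreous product:
  Material A: 44.29 kg
  Ingredient F: 63.13 kg
  Component C: 663.8 kg
  Material D: 177.9 kg
  Stock E: 108.0 kg
Total batch = 1057 kg; LOI loss = 57.18 kg

All internal work holds exact precision through the solve. Intermediates appear, rounded to four significant digits, within the worked lines. Each reported value is rounded exactly once; all derived quantities (totals, net glass mass, yield, five oxide percentages, LOI) are carried in full precision using the weight values for 1000 kg of glass, exactly as printed in either problem or answer.
Oxide mass targets, per 1000 kg vitreous product:
  Al2O3: 6.487% × 1000 = 64.87 kg
  SiO2: 77.32% × 1000 = 773.2 kg
  MgO: 5.627% × 1000 = 56.27 kg
  SrO: 7.535% × 1000 = 75.35 kg
  K2O: 3.027% × 1000 = 30.27 kg
Checking each oxide sum on the weights just shown, against the basis in use (summed amounts equal target values once rounding is allowed for):
  Al2O3: 63.13·0.9960 + 663.8·0.003000 = 64.87 kg (target 64.87 kg)
  SiO2: 663.8·0.9950 + 177.9·0.6335 = 773.2 kg (target 773.2 kg)
  MgO: 177.9·0.3163 = 56.27 kg (target 56.27 kg)
  SrO: 108.0·0.6977 = 75.35 kg (target 75.35 kg)
  K2O: 44.29·0.6834 = 30.27 kg (target 30.27 kg)
Consistency of the glass mass: batch total minus LOI = 999.9 kg (oxide target masses add up to 1000 kg; basis as stated: 1000 kg — gaps are rounding artifacts).
Adding the batch up: Σ batch = 1057 kg; Σ batch·LOI gives LOI loss = 57.18 kg; as yield: glass ÷ batch → 94.59%.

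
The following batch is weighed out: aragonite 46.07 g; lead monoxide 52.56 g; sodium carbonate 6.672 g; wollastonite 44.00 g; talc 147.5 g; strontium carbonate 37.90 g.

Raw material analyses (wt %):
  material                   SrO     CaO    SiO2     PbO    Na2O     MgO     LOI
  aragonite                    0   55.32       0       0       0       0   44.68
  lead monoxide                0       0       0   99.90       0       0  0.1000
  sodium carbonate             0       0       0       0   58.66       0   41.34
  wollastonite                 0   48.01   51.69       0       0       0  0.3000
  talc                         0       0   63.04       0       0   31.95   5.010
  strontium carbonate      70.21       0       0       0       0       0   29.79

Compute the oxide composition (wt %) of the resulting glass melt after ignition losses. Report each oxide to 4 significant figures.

Glass mass = 292.5 g (batch 334.7 − LOI 42.21).
Composition: SrO 9.097%, CaO 15.94%, SiO2 39.57%, PbO 17.95%, Na2O 1.338%, MgO 16.11%

Values along the way appear, with 4-significant-digit rounding, within the worked lines; the working math carries full float precision in all steps — every reported number sees exactly one rounding. The derived quantities are carried using the weight values per 292.5 g of glass at full float precision (yield, glass mass, six oxide percentages, the totals, ignition loss), exactly as printed in the problem or answer text.
Delivered oxide masses:
  SrO: 37.90·0.7021 = 26.61 g
  CaO: 46.07·0.5532 + 44.00·0.4801 = 46.61 g
  SiO2: 44.00·0.5169 + 147.5·0.6304 = 115.7 g
  PbO: 52.56·0.9990 = 52.51 g
  Na2O: 6.672·0.5866 = 3.914 g
  MgO: 147.5·0.3195 = 47.13 g
LOI: 46.07·0.4468 + 52.56·0.001000 + 6.672·0.4134 + 44.00·0.003000 + 147.5·0.05010 + 37.90·0.2979 = 42.21 g
Resulting glass, batch − LOI: 334.7 − 42.21 = 292.5 g (the oxide masses sum to this)
percent by weight: oxide/glass ×100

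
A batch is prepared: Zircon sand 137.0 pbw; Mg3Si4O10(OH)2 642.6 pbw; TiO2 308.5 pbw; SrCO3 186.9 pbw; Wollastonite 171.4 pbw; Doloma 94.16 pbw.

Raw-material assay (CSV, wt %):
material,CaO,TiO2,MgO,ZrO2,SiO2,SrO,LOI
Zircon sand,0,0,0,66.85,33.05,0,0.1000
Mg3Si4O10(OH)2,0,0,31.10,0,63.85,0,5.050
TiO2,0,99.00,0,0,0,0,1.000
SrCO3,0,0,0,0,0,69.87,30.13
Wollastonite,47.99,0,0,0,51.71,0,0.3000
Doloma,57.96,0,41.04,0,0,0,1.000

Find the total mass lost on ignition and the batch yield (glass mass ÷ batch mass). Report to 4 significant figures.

All arithmetic holds full float precision from first step to last; the intermediate values are displayed (rounded to 4 significant digits) when written out. Exactly one rounding goes into each reported value. The derived quantities, including net glass mass, totals, the yield, ignition loss, six oxide percentages, are rebuilt using the weight values at 1447 pbw of glass at full float precision as they appear in problem or answer.
Material-by-material LOI:
  Zircon sand: 137.0 × 0.001000 = 0.1370 pbw
  Mg3Si4O10(OH)2: 642.6 × 0.05050 = 32.45 pbw
  TiO2: 308.5 × 0.01000 = 3.085 pbw
  SrCO3: 186.9 × 0.3013 = 56.31 pbw
  Wollastonite: 171.4 × 0.003000 = 0.5142 pbw
  Doloma: 94.16 × 0.01000 = 0.9416 pbw
Total LOI = 93.44 pbw
Glass = batch − LOI = 1541 − 93.44 = 1447 pbw

LOI loss = 93.44 pbw; glass = 1447 pbw; yield = 93.93%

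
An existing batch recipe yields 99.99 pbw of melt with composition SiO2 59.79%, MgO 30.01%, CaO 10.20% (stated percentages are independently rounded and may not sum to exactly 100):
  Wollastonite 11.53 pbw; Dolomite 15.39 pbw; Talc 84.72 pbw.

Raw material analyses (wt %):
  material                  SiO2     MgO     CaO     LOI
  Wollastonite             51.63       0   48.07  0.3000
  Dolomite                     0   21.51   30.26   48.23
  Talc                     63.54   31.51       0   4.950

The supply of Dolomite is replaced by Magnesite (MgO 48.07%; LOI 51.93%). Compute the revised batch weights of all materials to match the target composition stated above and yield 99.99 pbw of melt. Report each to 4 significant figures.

In-progress results are printed rounded off to 4 significant figures as written — full precision is carried all the way through — every reported result is rounded a single time; the derived quantities, including glass mass, totals, the yield, the three compositions, ignition loss, are computed from the weighed amounts per 99.99 pbw of glass at full float precision as they appear in the problem or the answer.
Target masses of each oxide per 99.99 pbw melt:
  SiO2: 59.79% × 99.99 = 59.78 pbw
  MgO: 30.01% × 99.99 = 30.01 pbw
  CaO: 10.20% × 99.99 = 10.20 pbw
Balance tally, oxide-wise, using the reported weights, for the quoted basis mass (summed amounts equal target values net of answer rounding effects):
  SiO2: 21.22·0.5163 + 76.85·0.6354 = 59.79 pbw (target 59.78 pbw)
  MgO: 12.05·0.4807 + 76.85·0.3151 = 30.01 pbw (target 30.01 pbw)
  CaO: 21.22·0.4807 = 10.20 pbw (target 10.20 pbw)
Glass mass check: Σ batch − LOI loss = 99.99 pbw (oxide target masses add up to 99.99 pbw; versus the stated basis of 99.99 pbw — any gap is answer rounding).
Total batch = Σ batch = 110.1 pbw; loss to ignition Σ batch·LOI = 10.13 pbw; glass ÷ batch gives a yield of 90.81%.

Revised batch per 99.99 pbw melt:
  Wollastonite: 21.22 pbw
  Magnesite: 12.05 pbw
  Talc: 76.85 pbw
Total batch = 110.1 pbw; LOI loss = 10.13 pbw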